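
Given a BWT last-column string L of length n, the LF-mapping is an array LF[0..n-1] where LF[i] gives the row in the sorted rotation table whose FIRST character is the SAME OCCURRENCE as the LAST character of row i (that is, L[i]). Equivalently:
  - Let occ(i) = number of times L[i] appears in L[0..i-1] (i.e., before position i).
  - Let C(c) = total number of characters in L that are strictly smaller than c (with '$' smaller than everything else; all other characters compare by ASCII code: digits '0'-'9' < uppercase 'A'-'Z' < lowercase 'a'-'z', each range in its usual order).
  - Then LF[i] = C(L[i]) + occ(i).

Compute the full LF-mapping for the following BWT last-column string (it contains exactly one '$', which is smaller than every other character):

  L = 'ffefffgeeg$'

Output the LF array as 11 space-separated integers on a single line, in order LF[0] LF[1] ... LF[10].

Answer: 4 5 1 6 7 8 9 2 3 10 0

Derivation:
Char counts: '$':1, 'e':3, 'f':5, 'g':2
C (first-col start): C('$')=0, C('e')=1, C('f')=4, C('g')=9
L[0]='f': occ=0, LF[0]=C('f')+0=4+0=4
L[1]='f': occ=1, LF[1]=C('f')+1=4+1=5
L[2]='e': occ=0, LF[2]=C('e')+0=1+0=1
L[3]='f': occ=2, LF[3]=C('f')+2=4+2=6
L[4]='f': occ=3, LF[4]=C('f')+3=4+3=7
L[5]='f': occ=4, LF[5]=C('f')+4=4+4=8
L[6]='g': occ=0, LF[6]=C('g')+0=9+0=9
L[7]='e': occ=1, LF[7]=C('e')+1=1+1=2
L[8]='e': occ=2, LF[8]=C('e')+2=1+2=3
L[9]='g': occ=1, LF[9]=C('g')+1=9+1=10
L[10]='$': occ=0, LF[10]=C('$')+0=0+0=0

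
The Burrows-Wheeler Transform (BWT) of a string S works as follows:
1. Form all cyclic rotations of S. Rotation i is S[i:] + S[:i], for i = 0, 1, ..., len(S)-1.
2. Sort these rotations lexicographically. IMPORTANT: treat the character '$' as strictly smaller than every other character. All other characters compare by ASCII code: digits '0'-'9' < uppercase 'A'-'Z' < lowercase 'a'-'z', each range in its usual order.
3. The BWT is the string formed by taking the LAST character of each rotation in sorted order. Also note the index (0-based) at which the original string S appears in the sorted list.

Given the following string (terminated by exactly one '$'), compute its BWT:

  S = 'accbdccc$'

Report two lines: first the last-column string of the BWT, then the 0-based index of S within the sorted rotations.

All 9 rotations (rotation i = S[i:]+S[:i]):
  rot[0] = accbdccc$
  rot[1] = ccbdccc$a
  rot[2] = cbdccc$ac
  rot[3] = bdccc$acc
  rot[4] = dccc$accb
  rot[5] = ccc$accbd
  rot[6] = cc$accbdc
  rot[7] = c$accbdcc
  rot[8] = $accbdccc
Sorted (with $ < everything):
  sorted[0] = $accbdccc  (last char: 'c')
  sorted[1] = accbdccc$  (last char: '$')
  sorted[2] = bdccc$acc  (last char: 'c')
  sorted[3] = c$accbdcc  (last char: 'c')
  sorted[4] = cbdccc$ac  (last char: 'c')
  sorted[5] = cc$accbdc  (last char: 'c')
  sorted[6] = ccbdccc$a  (last char: 'a')
  sorted[7] = ccc$accbd  (last char: 'd')
  sorted[8] = dccc$accb  (last char: 'b')
Last column: c$ccccadb
Original string S is at sorted index 1

Answer: c$ccccadb
1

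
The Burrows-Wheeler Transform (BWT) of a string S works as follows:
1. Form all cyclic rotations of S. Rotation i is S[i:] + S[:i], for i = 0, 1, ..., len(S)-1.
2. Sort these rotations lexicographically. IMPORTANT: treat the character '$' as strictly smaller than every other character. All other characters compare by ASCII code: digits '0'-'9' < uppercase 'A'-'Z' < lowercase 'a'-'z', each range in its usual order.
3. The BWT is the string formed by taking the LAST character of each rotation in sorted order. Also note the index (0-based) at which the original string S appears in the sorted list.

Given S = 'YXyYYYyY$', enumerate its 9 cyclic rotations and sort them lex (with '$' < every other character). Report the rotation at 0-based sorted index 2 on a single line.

All 9 rotations (rotation i = S[i:]+S[:i]):
  rot[0] = YXyYYYyY$
  rot[1] = XyYYYyY$Y
  rot[2] = yYYYyY$YX
  rot[3] = YYYyY$YXy
  rot[4] = YYyY$YXyY
  rot[5] = YyY$YXyYY
  rot[6] = yY$YXyYYY
  rot[7] = Y$YXyYYYy
  rot[8] = $YXyYYYyY
Sorted (with $ < everything):
  sorted[0] = $YXyYYYyY
  sorted[1] = XyYYYyY$Y
  sorted[2] = Y$YXyYYYy
  sorted[3] = YXyYYYyY$
  sorted[4] = YYYyY$YXy
  sorted[5] = YYyY$YXyY
  sorted[6] = YyY$YXyYY
  sorted[7] = yY$YXyYYY
  sorted[8] = yYYYyY$YX
sorted[2] = Y$YXyYYYy

Answer: Y$YXyYYYy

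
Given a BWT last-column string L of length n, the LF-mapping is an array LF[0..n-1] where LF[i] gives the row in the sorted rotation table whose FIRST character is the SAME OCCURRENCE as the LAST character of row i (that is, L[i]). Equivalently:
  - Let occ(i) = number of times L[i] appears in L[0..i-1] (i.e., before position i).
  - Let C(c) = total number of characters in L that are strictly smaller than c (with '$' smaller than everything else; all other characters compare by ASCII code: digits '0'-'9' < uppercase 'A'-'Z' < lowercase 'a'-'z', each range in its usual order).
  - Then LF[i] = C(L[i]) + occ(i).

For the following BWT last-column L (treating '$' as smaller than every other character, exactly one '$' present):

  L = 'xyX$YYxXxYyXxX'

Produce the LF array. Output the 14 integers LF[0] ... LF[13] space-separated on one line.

Char counts: '$':1, 'X':4, 'Y':3, 'x':4, 'y':2
C (first-col start): C('$')=0, C('X')=1, C('Y')=5, C('x')=8, C('y')=12
L[0]='x': occ=0, LF[0]=C('x')+0=8+0=8
L[1]='y': occ=0, LF[1]=C('y')+0=12+0=12
L[2]='X': occ=0, LF[2]=C('X')+0=1+0=1
L[3]='$': occ=0, LF[3]=C('$')+0=0+0=0
L[4]='Y': occ=0, LF[4]=C('Y')+0=5+0=5
L[5]='Y': occ=1, LF[5]=C('Y')+1=5+1=6
L[6]='x': occ=1, LF[6]=C('x')+1=8+1=9
L[7]='X': occ=1, LF[7]=C('X')+1=1+1=2
L[8]='x': occ=2, LF[8]=C('x')+2=8+2=10
L[9]='Y': occ=2, LF[9]=C('Y')+2=5+2=7
L[10]='y': occ=1, LF[10]=C('y')+1=12+1=13
L[11]='X': occ=2, LF[11]=C('X')+2=1+2=3
L[12]='x': occ=3, LF[12]=C('x')+3=8+3=11
L[13]='X': occ=3, LF[13]=C('X')+3=1+3=4

Answer: 8 12 1 0 5 6 9 2 10 7 13 3 11 4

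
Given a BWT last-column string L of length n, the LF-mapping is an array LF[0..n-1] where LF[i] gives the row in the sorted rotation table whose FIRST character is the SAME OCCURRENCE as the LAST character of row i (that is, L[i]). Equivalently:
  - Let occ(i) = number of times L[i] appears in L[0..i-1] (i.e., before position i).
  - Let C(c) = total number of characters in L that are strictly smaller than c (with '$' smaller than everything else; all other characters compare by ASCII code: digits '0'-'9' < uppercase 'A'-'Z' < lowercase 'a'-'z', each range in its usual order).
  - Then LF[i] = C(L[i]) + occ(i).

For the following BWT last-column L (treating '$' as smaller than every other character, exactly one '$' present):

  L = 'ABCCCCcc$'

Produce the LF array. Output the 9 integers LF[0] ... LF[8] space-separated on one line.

Char counts: '$':1, 'A':1, 'B':1, 'C':4, 'c':2
C (first-col start): C('$')=0, C('A')=1, C('B')=2, C('C')=3, C('c')=7
L[0]='A': occ=0, LF[0]=C('A')+0=1+0=1
L[1]='B': occ=0, LF[1]=C('B')+0=2+0=2
L[2]='C': occ=0, LF[2]=C('C')+0=3+0=3
L[3]='C': occ=1, LF[3]=C('C')+1=3+1=4
L[4]='C': occ=2, LF[4]=C('C')+2=3+2=5
L[5]='C': occ=3, LF[5]=C('C')+3=3+3=6
L[6]='c': occ=0, LF[6]=C('c')+0=7+0=7
L[7]='c': occ=1, LF[7]=C('c')+1=7+1=8
L[8]='$': occ=0, LF[8]=C('$')+0=0+0=0

Answer: 1 2 3 4 5 6 7 8 0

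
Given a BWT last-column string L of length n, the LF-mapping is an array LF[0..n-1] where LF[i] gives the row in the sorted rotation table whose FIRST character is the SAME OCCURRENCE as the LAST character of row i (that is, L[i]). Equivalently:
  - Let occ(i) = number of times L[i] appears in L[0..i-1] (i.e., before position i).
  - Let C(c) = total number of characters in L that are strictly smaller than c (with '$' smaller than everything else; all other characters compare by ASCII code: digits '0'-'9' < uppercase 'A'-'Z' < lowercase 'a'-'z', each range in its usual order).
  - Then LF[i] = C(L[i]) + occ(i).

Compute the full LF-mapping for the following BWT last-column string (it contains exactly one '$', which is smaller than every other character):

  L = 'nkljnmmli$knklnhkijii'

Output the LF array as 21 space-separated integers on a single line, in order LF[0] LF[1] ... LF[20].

Char counts: '$':1, 'h':1, 'i':4, 'j':2, 'k':4, 'l':3, 'm':2, 'n':4
C (first-col start): C('$')=0, C('h')=1, C('i')=2, C('j')=6, C('k')=8, C('l')=12, C('m')=15, C('n')=17
L[0]='n': occ=0, LF[0]=C('n')+0=17+0=17
L[1]='k': occ=0, LF[1]=C('k')+0=8+0=8
L[2]='l': occ=0, LF[2]=C('l')+0=12+0=12
L[3]='j': occ=0, LF[3]=C('j')+0=6+0=6
L[4]='n': occ=1, LF[4]=C('n')+1=17+1=18
L[5]='m': occ=0, LF[5]=C('m')+0=15+0=15
L[6]='m': occ=1, LF[6]=C('m')+1=15+1=16
L[7]='l': occ=1, LF[7]=C('l')+1=12+1=13
L[8]='i': occ=0, LF[8]=C('i')+0=2+0=2
L[9]='$': occ=0, LF[9]=C('$')+0=0+0=0
L[10]='k': occ=1, LF[10]=C('k')+1=8+1=9
L[11]='n': occ=2, LF[11]=C('n')+2=17+2=19
L[12]='k': occ=2, LF[12]=C('k')+2=8+2=10
L[13]='l': occ=2, LF[13]=C('l')+2=12+2=14
L[14]='n': occ=3, LF[14]=C('n')+3=17+3=20
L[15]='h': occ=0, LF[15]=C('h')+0=1+0=1
L[16]='k': occ=3, LF[16]=C('k')+3=8+3=11
L[17]='i': occ=1, LF[17]=C('i')+1=2+1=3
L[18]='j': occ=1, LF[18]=C('j')+1=6+1=7
L[19]='i': occ=2, LF[19]=C('i')+2=2+2=4
L[20]='i': occ=3, LF[20]=C('i')+3=2+3=5

Answer: 17 8 12 6 18 15 16 13 2 0 9 19 10 14 20 1 11 3 7 4 5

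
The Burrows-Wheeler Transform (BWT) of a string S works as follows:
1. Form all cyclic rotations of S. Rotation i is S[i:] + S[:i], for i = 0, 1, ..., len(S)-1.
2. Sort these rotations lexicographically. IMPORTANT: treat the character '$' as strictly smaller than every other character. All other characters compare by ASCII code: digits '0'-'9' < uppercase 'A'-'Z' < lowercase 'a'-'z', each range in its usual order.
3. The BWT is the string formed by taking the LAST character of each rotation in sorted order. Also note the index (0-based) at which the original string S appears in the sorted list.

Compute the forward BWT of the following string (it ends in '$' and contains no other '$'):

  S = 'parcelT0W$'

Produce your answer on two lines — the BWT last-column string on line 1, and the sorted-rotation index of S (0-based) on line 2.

All 10 rotations (rotation i = S[i:]+S[:i]):
  rot[0] = parcelT0W$
  rot[1] = arcelT0W$p
  rot[2] = rcelT0W$pa
  rot[3] = celT0W$par
  rot[4] = elT0W$parc
  rot[5] = lT0W$parce
  rot[6] = T0W$parcel
  rot[7] = 0W$parcelT
  rot[8] = W$parcelT0
  rot[9] = $parcelT0W
Sorted (with $ < everything):
  sorted[0] = $parcelT0W  (last char: 'W')
  sorted[1] = 0W$parcelT  (last char: 'T')
  sorted[2] = T0W$parcel  (last char: 'l')
  sorted[3] = W$parcelT0  (last char: '0')
  sorted[4] = arcelT0W$p  (last char: 'p')
  sorted[5] = celT0W$par  (last char: 'r')
  sorted[6] = elT0W$parc  (last char: 'c')
  sorted[7] = lT0W$parce  (last char: 'e')
  sorted[8] = parcelT0W$  (last char: '$')
  sorted[9] = rcelT0W$pa  (last char: 'a')
Last column: WTl0prce$a
Original string S is at sorted index 8

Answer: WTl0prce$a
8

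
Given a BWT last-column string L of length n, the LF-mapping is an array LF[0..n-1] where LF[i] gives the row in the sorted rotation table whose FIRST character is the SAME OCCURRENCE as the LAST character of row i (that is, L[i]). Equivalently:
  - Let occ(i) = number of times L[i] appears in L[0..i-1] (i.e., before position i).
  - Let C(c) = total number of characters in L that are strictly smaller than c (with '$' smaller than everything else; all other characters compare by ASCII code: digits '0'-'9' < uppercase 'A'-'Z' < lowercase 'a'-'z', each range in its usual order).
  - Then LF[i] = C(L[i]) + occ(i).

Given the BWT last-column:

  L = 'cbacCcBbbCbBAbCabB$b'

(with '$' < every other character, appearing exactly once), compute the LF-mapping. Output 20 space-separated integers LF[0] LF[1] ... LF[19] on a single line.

Char counts: '$':1, 'A':1, 'B':3, 'C':3, 'a':2, 'b':7, 'c':3
C (first-col start): C('$')=0, C('A')=1, C('B')=2, C('C')=5, C('a')=8, C('b')=10, C('c')=17
L[0]='c': occ=0, LF[0]=C('c')+0=17+0=17
L[1]='b': occ=0, LF[1]=C('b')+0=10+0=10
L[2]='a': occ=0, LF[2]=C('a')+0=8+0=8
L[3]='c': occ=1, LF[3]=C('c')+1=17+1=18
L[4]='C': occ=0, LF[4]=C('C')+0=5+0=5
L[5]='c': occ=2, LF[5]=C('c')+2=17+2=19
L[6]='B': occ=0, LF[6]=C('B')+0=2+0=2
L[7]='b': occ=1, LF[7]=C('b')+1=10+1=11
L[8]='b': occ=2, LF[8]=C('b')+2=10+2=12
L[9]='C': occ=1, LF[9]=C('C')+1=5+1=6
L[10]='b': occ=3, LF[10]=C('b')+3=10+3=13
L[11]='B': occ=1, LF[11]=C('B')+1=2+1=3
L[12]='A': occ=0, LF[12]=C('A')+0=1+0=1
L[13]='b': occ=4, LF[13]=C('b')+4=10+4=14
L[14]='C': occ=2, LF[14]=C('C')+2=5+2=7
L[15]='a': occ=1, LF[15]=C('a')+1=8+1=9
L[16]='b': occ=5, LF[16]=C('b')+5=10+5=15
L[17]='B': occ=2, LF[17]=C('B')+2=2+2=4
L[18]='$': occ=0, LF[18]=C('$')+0=0+0=0
L[19]='b': occ=6, LF[19]=C('b')+6=10+6=16

Answer: 17 10 8 18 5 19 2 11 12 6 13 3 1 14 7 9 15 4 0 16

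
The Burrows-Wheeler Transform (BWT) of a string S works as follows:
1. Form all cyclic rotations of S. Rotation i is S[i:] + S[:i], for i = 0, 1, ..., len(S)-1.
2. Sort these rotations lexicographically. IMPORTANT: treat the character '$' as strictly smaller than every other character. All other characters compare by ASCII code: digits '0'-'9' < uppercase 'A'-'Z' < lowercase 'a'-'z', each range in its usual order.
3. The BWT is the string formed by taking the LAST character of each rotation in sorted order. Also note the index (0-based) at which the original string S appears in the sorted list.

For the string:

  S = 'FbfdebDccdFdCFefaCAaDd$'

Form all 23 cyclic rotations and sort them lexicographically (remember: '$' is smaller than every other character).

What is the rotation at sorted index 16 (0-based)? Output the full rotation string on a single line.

Answer: dCFefaCAaDd$FbfdebDccdF

Derivation:
All 23 rotations (rotation i = S[i:]+S[:i]):
  rot[0] = FbfdebDccdFdCFefaCAaDd$
  rot[1] = bfdebDccdFdCFefaCAaDd$F
  rot[2] = fdebDccdFdCFefaCAaDd$Fb
  rot[3] = debDccdFdCFefaCAaDd$Fbf
  rot[4] = ebDccdFdCFefaCAaDd$Fbfd
  rot[5] = bDccdFdCFefaCAaDd$Fbfde
  rot[6] = DccdFdCFefaCAaDd$Fbfdeb
  rot[7] = ccdFdCFefaCAaDd$FbfdebD
  rot[8] = cdFdCFefaCAaDd$FbfdebDc
  rot[9] = dFdCFefaCAaDd$FbfdebDcc
  rot[10] = FdCFefaCAaDd$FbfdebDccd
  rot[11] = dCFefaCAaDd$FbfdebDccdF
  rot[12] = CFefaCAaDd$FbfdebDccdFd
  rot[13] = FefaCAaDd$FbfdebDccdFdC
  rot[14] = efaCAaDd$FbfdebDccdFdCF
  rot[15] = faCAaDd$FbfdebDccdFdCFe
  rot[16] = aCAaDd$FbfdebDccdFdCFef
  rot[17] = CAaDd$FbfdebDccdFdCFefa
  rot[18] = AaDd$FbfdebDccdFdCFefaC
  rot[19] = aDd$FbfdebDccdFdCFefaCA
  rot[20] = Dd$FbfdebDccdFdCFefaCAa
  rot[21] = d$FbfdebDccdFdCFefaCAaD
  rot[22] = $FbfdebDccdFdCFefaCAaDd
Sorted (with $ < everything):
  sorted[0] = $FbfdebDccdFdCFefaCAaDd
  sorted[1] = AaDd$FbfdebDccdFdCFefaC
  sorted[2] = CAaDd$FbfdebDccdFdCFefa
  sorted[3] = CFefaCAaDd$FbfdebDccdFd
  sorted[4] = DccdFdCFefaCAaDd$Fbfdeb
  sorted[5] = Dd$FbfdebDccdFdCFefaCAa
  sorted[6] = FbfdebDccdFdCFefaCAaDd$
  sorted[7] = FdCFefaCAaDd$FbfdebDccd
  sorted[8] = FefaCAaDd$FbfdebDccdFdC
  sorted[9] = aCAaDd$FbfdebDccdFdCFef
  sorted[10] = aDd$FbfdebDccdFdCFefaCA
  sorted[11] = bDccdFdCFefaCAaDd$Fbfde
  sorted[12] = bfdebDccdFdCFefaCAaDd$F
  sorted[13] = ccdFdCFefaCAaDd$FbfdebD
  sorted[14] = cdFdCFefaCAaDd$FbfdebDc
  sorted[15] = d$FbfdebDccdFdCFefaCAaD
  sorted[16] = dCFefaCAaDd$FbfdebDccdF
  sorted[17] = dFdCFefaCAaDd$FbfdebDcc
  sorted[18] = debDccdFdCFefaCAaDd$Fbf
  sorted[19] = ebDccdFdCFefaCAaDd$Fbfd
  sorted[20] = efaCAaDd$FbfdebDccdFdCF
  sorted[21] = faCAaDd$FbfdebDccdFdCFe
  sorted[22] = fdebDccdFdCFefaCAaDd$Fb
sorted[16] = dCFefaCAaDd$FbfdebDccdF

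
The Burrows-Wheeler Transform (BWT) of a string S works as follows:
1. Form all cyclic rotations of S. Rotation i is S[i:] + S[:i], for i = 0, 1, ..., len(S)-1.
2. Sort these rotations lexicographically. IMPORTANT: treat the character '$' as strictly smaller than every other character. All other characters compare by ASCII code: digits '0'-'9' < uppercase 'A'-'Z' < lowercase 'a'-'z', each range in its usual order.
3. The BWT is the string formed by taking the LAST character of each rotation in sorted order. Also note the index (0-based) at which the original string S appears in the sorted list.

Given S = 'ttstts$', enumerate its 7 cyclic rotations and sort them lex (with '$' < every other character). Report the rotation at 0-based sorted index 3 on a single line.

Answer: ts$ttst

Derivation:
All 7 rotations (rotation i = S[i:]+S[:i]):
  rot[0] = ttstts$
  rot[1] = tstts$t
  rot[2] = stts$tt
  rot[3] = tts$tts
  rot[4] = ts$ttst
  rot[5] = s$ttstt
  rot[6] = $ttstts
Sorted (with $ < everything):
  sorted[0] = $ttstts
  sorted[1] = s$ttstt
  sorted[2] = stts$tt
  sorted[3] = ts$ttst
  sorted[4] = tstts$t
  sorted[5] = tts$tts
  sorted[6] = ttstts$
sorted[3] = ts$ttst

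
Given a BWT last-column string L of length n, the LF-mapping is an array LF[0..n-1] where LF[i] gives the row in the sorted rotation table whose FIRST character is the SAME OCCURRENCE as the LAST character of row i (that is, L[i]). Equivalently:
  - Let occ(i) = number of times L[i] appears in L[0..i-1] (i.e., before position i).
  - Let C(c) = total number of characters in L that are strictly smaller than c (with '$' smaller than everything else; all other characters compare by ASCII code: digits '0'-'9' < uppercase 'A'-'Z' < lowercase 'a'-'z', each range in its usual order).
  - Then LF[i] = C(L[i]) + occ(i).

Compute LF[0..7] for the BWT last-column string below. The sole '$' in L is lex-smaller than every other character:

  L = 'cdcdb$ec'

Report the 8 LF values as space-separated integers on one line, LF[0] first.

Char counts: '$':1, 'b':1, 'c':3, 'd':2, 'e':1
C (first-col start): C('$')=0, C('b')=1, C('c')=2, C('d')=5, C('e')=7
L[0]='c': occ=0, LF[0]=C('c')+0=2+0=2
L[1]='d': occ=0, LF[1]=C('d')+0=5+0=5
L[2]='c': occ=1, LF[2]=C('c')+1=2+1=3
L[3]='d': occ=1, LF[3]=C('d')+1=5+1=6
L[4]='b': occ=0, LF[4]=C('b')+0=1+0=1
L[5]='$': occ=0, LF[5]=C('$')+0=0+0=0
L[6]='e': occ=0, LF[6]=C('e')+0=7+0=7
L[7]='c': occ=2, LF[7]=C('c')+2=2+2=4

Answer: 2 5 3 6 1 0 7 4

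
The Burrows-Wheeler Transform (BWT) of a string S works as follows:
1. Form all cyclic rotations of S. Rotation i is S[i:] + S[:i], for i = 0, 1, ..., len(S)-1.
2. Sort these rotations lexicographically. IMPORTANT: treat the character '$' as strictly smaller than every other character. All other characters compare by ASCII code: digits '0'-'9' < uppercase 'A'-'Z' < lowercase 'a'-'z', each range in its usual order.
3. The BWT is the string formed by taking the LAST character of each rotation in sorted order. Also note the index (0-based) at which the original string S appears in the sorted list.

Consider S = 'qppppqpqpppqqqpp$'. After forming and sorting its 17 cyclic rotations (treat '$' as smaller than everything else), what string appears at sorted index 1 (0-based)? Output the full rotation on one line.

Answer: p$qppppqpqpppqqqp

Derivation:
All 17 rotations (rotation i = S[i:]+S[:i]):
  rot[0] = qppppqpqpppqqqpp$
  rot[1] = ppppqpqpppqqqpp$q
  rot[2] = pppqpqpppqqqpp$qp
  rot[3] = ppqpqpppqqqpp$qpp
  rot[4] = pqpqpppqqqpp$qppp
  rot[5] = qpqpppqqqpp$qpppp
  rot[6] = pqpppqqqpp$qppppq
  rot[7] = qpppqqqpp$qppppqp
  rot[8] = pppqqqpp$qppppqpq
  rot[9] = ppqqqpp$qppppqpqp
  rot[10] = pqqqpp$qppppqpqpp
  rot[11] = qqqpp$qppppqpqppp
  rot[12] = qqpp$qppppqpqpppq
  rot[13] = qpp$qppppqpqpppqq
  rot[14] = pp$qppppqpqpppqqq
  rot[15] = p$qppppqpqpppqqqp
  rot[16] = $qppppqpqpppqqqpp
Sorted (with $ < everything):
  sorted[0] = $qppppqpqpppqqqpp
  sorted[1] = p$qppppqpqpppqqqp
  sorted[2] = pp$qppppqpqpppqqq
  sorted[3] = ppppqpqpppqqqpp$q
  sorted[4] = pppqpqpppqqqpp$qp
  sorted[5] = pppqqqpp$qppppqpq
  sorted[6] = ppqpqpppqqqpp$qpp
  sorted[7] = ppqqqpp$qppppqpqp
  sorted[8] = pqpppqqqpp$qppppq
  sorted[9] = pqpqpppqqqpp$qppp
  sorted[10] = pqqqpp$qppppqpqpp
  sorted[11] = qpp$qppppqpqpppqq
  sorted[12] = qppppqpqpppqqqpp$
  sorted[13] = qpppqqqpp$qppppqp
  sorted[14] = qpqpppqqqpp$qpppp
  sorted[15] = qqpp$qppppqpqpppq
  sorted[16] = qqqpp$qppppqpqppp
sorted[1] = p$qppppqpqpppqqqp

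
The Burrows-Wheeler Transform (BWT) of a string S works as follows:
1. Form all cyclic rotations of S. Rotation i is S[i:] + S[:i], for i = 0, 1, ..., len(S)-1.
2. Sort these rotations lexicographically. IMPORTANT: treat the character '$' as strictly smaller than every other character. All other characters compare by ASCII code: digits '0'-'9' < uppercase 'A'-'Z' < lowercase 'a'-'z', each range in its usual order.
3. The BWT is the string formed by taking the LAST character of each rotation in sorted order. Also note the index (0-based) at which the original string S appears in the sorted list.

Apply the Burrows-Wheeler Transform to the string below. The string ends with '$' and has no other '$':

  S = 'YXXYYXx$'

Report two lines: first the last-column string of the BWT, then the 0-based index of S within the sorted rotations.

All 8 rotations (rotation i = S[i:]+S[:i]):
  rot[0] = YXXYYXx$
  rot[1] = XXYYXx$Y
  rot[2] = XYYXx$YX
  rot[3] = YYXx$YXX
  rot[4] = YXx$YXXY
  rot[5] = Xx$YXXYY
  rot[6] = x$YXXYYX
  rot[7] = $YXXYYXx
Sorted (with $ < everything):
  sorted[0] = $YXXYYXx  (last char: 'x')
  sorted[1] = XXYYXx$Y  (last char: 'Y')
  sorted[2] = XYYXx$YX  (last char: 'X')
  sorted[3] = Xx$YXXYY  (last char: 'Y')
  sorted[4] = YXXYYXx$  (last char: '$')
  sorted[5] = YXx$YXXY  (last char: 'Y')
  sorted[6] = YYXx$YXX  (last char: 'X')
  sorted[7] = x$YXXYYX  (last char: 'X')
Last column: xYXY$YXX
Original string S is at sorted index 4

Answer: xYXY$YXX
4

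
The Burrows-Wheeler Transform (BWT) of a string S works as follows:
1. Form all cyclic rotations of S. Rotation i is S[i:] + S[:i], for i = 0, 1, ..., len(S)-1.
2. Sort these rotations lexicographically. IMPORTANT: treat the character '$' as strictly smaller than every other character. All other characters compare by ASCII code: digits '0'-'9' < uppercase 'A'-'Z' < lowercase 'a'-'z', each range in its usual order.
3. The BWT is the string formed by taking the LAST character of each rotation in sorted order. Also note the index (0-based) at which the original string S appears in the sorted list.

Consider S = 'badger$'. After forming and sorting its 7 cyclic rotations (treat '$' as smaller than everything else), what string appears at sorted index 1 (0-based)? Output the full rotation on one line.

Answer: adger$b

Derivation:
All 7 rotations (rotation i = S[i:]+S[:i]):
  rot[0] = badger$
  rot[1] = adger$b
  rot[2] = dger$ba
  rot[3] = ger$bad
  rot[4] = er$badg
  rot[5] = r$badge
  rot[6] = $badger
Sorted (with $ < everything):
  sorted[0] = $badger
  sorted[1] = adger$b
  sorted[2] = badger$
  sorted[3] = dger$ba
  sorted[4] = er$badg
  sorted[5] = ger$bad
  sorted[6] = r$badge
sorted[1] = adger$b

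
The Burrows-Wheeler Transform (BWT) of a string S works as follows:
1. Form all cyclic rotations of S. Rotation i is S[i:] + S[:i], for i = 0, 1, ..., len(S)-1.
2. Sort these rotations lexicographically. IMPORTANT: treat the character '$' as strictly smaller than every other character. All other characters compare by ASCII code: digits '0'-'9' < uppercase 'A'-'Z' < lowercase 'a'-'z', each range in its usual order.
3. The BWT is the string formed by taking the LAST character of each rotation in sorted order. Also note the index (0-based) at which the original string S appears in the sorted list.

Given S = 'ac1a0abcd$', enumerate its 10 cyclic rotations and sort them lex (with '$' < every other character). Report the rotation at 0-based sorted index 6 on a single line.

All 10 rotations (rotation i = S[i:]+S[:i]):
  rot[0] = ac1a0abcd$
  rot[1] = c1a0abcd$a
  rot[2] = 1a0abcd$ac
  rot[3] = a0abcd$ac1
  rot[4] = 0abcd$ac1a
  rot[5] = abcd$ac1a0
  rot[6] = bcd$ac1a0a
  rot[7] = cd$ac1a0ab
  rot[8] = d$ac1a0abc
  rot[9] = $ac1a0abcd
Sorted (with $ < everything):
  sorted[0] = $ac1a0abcd
  sorted[1] = 0abcd$ac1a
  sorted[2] = 1a0abcd$ac
  sorted[3] = a0abcd$ac1
  sorted[4] = abcd$ac1a0
  sorted[5] = ac1a0abcd$
  sorted[6] = bcd$ac1a0a
  sorted[7] = c1a0abcd$a
  sorted[8] = cd$ac1a0ab
  sorted[9] = d$ac1a0abc
sorted[6] = bcd$ac1a0a

Answer: bcd$ac1a0a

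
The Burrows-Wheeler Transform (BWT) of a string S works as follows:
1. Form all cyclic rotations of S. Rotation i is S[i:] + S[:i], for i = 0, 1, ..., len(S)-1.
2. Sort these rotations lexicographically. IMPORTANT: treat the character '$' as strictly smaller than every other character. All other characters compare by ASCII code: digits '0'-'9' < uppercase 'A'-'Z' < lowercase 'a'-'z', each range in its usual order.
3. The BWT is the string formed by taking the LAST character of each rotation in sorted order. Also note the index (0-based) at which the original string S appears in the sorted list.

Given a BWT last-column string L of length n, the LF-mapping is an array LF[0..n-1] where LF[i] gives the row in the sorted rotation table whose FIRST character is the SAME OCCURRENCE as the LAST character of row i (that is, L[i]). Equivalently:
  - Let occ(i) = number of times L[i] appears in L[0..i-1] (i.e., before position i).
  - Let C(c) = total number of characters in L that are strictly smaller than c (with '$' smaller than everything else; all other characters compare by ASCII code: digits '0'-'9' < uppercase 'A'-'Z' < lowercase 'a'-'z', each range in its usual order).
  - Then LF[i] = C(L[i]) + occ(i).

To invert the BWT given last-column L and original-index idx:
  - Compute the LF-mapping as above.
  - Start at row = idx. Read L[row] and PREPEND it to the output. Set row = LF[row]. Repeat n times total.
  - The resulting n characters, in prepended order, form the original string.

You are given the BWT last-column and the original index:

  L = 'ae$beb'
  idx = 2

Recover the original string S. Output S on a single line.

LF mapping: 1 4 0 2 5 3
Walk LF starting at row 2, prepending L[row]:
  step 1: row=2, L[2]='$', prepend. Next row=LF[2]=0
  step 2: row=0, L[0]='a', prepend. Next row=LF[0]=1
  step 3: row=1, L[1]='e', prepend. Next row=LF[1]=4
  step 4: row=4, L[4]='e', prepend. Next row=LF[4]=5
  step 5: row=5, L[5]='b', prepend. Next row=LF[5]=3
  step 6: row=3, L[3]='b', prepend. Next row=LF[3]=2
Reversed output: bbeea$

Answer: bbeea$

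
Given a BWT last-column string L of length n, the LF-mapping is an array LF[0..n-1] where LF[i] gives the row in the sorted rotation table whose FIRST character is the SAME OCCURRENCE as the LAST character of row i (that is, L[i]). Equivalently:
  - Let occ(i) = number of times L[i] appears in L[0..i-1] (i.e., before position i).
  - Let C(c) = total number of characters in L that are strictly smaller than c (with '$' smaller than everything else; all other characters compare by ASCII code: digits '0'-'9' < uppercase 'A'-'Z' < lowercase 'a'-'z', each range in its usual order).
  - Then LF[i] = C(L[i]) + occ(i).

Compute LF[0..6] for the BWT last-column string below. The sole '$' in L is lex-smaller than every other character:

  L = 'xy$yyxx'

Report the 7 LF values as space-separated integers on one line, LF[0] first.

Char counts: '$':1, 'x':3, 'y':3
C (first-col start): C('$')=0, C('x')=1, C('y')=4
L[0]='x': occ=0, LF[0]=C('x')+0=1+0=1
L[1]='y': occ=0, LF[1]=C('y')+0=4+0=4
L[2]='$': occ=0, LF[2]=C('$')+0=0+0=0
L[3]='y': occ=1, LF[3]=C('y')+1=4+1=5
L[4]='y': occ=2, LF[4]=C('y')+2=4+2=6
L[5]='x': occ=1, LF[5]=C('x')+1=1+1=2
L[6]='x': occ=2, LF[6]=C('x')+2=1+2=3

Answer: 1 4 0 5 6 2 3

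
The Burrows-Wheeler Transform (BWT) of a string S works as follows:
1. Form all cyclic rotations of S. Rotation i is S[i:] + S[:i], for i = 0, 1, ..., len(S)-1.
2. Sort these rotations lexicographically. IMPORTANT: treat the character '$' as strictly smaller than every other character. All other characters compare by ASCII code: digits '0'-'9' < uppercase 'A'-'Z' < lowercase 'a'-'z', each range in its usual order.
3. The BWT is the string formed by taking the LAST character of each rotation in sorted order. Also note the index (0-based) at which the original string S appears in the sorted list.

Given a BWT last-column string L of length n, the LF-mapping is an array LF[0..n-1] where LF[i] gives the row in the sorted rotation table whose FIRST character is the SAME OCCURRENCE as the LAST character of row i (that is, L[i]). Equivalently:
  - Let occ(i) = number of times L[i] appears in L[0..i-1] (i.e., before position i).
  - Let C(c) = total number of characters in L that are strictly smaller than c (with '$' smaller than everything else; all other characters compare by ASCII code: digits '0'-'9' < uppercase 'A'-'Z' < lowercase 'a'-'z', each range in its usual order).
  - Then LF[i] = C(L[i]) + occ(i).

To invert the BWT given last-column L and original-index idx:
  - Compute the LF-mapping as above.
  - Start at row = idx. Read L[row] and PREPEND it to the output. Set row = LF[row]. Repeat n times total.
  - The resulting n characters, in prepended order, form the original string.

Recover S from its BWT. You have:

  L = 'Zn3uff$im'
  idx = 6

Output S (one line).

Answer: muffin3Z$

Derivation:
LF mapping: 2 7 1 8 3 4 0 5 6
Walk LF starting at row 6, prepending L[row]:
  step 1: row=6, L[6]='$', prepend. Next row=LF[6]=0
  step 2: row=0, L[0]='Z', prepend. Next row=LF[0]=2
  step 3: row=2, L[2]='3', prepend. Next row=LF[2]=1
  step 4: row=1, L[1]='n', prepend. Next row=LF[1]=7
  step 5: row=7, L[7]='i', prepend. Next row=LF[7]=5
  step 6: row=5, L[5]='f', prepend. Next row=LF[5]=4
  step 7: row=4, L[4]='f', prepend. Next row=LF[4]=3
  step 8: row=3, L[3]='u', prepend. Next row=LF[3]=8
  step 9: row=8, L[8]='m', prepend. Next row=LF[8]=6
Reversed output: muffin3Z$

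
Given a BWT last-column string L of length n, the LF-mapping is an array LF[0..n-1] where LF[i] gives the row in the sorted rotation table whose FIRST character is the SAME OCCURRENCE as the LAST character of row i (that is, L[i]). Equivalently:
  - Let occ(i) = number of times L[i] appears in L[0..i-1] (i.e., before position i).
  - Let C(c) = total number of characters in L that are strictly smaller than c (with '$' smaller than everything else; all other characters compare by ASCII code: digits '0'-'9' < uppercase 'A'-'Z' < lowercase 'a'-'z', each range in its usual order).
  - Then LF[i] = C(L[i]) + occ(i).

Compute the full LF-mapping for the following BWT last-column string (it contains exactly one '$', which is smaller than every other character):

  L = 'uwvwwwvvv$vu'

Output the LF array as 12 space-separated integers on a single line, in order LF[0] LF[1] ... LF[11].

Char counts: '$':1, 'u':2, 'v':5, 'w':4
C (first-col start): C('$')=0, C('u')=1, C('v')=3, C('w')=8
L[0]='u': occ=0, LF[0]=C('u')+0=1+0=1
L[1]='w': occ=0, LF[1]=C('w')+0=8+0=8
L[2]='v': occ=0, LF[2]=C('v')+0=3+0=3
L[3]='w': occ=1, LF[3]=C('w')+1=8+1=9
L[4]='w': occ=2, LF[4]=C('w')+2=8+2=10
L[5]='w': occ=3, LF[5]=C('w')+3=8+3=11
L[6]='v': occ=1, LF[6]=C('v')+1=3+1=4
L[7]='v': occ=2, LF[7]=C('v')+2=3+2=5
L[8]='v': occ=3, LF[8]=C('v')+3=3+3=6
L[9]='$': occ=0, LF[9]=C('$')+0=0+0=0
L[10]='v': occ=4, LF[10]=C('v')+4=3+4=7
L[11]='u': occ=1, LF[11]=C('u')+1=1+1=2

Answer: 1 8 3 9 10 11 4 5 6 0 7 2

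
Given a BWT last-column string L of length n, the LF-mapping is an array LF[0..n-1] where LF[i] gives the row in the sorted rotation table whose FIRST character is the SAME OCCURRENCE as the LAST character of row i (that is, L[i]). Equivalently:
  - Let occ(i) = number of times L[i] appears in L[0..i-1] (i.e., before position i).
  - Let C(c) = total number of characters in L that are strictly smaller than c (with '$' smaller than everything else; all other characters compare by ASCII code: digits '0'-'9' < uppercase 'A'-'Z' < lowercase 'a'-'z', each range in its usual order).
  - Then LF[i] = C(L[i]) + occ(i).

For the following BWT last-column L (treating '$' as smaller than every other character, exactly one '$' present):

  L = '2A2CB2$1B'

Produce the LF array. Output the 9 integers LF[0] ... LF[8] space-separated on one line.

Char counts: '$':1, '1':1, '2':3, 'A':1, 'B':2, 'C':1
C (first-col start): C('$')=0, C('1')=1, C('2')=2, C('A')=5, C('B')=6, C('C')=8
L[0]='2': occ=0, LF[0]=C('2')+0=2+0=2
L[1]='A': occ=0, LF[1]=C('A')+0=5+0=5
L[2]='2': occ=1, LF[2]=C('2')+1=2+1=3
L[3]='C': occ=0, LF[3]=C('C')+0=8+0=8
L[4]='B': occ=0, LF[4]=C('B')+0=6+0=6
L[5]='2': occ=2, LF[5]=C('2')+2=2+2=4
L[6]='$': occ=0, LF[6]=C('$')+0=0+0=0
L[7]='1': occ=0, LF[7]=C('1')+0=1+0=1
L[8]='B': occ=1, LF[8]=C('B')+1=6+1=7

Answer: 2 5 3 8 6 4 0 1 7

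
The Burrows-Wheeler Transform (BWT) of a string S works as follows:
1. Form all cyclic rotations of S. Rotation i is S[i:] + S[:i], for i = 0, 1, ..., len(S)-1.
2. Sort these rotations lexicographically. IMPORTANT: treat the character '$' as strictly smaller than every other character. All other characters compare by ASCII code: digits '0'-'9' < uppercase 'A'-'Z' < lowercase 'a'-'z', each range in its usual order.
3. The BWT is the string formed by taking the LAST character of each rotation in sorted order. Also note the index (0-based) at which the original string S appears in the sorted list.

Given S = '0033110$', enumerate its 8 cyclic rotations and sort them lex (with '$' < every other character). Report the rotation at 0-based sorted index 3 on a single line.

Answer: 033110$0

Derivation:
All 8 rotations (rotation i = S[i:]+S[:i]):
  rot[0] = 0033110$
  rot[1] = 033110$0
  rot[2] = 33110$00
  rot[3] = 3110$003
  rot[4] = 110$0033
  rot[5] = 10$00331
  rot[6] = 0$003311
  rot[7] = $0033110
Sorted (with $ < everything):
  sorted[0] = $0033110
  sorted[1] = 0$003311
  sorted[2] = 0033110$
  sorted[3] = 033110$0
  sorted[4] = 10$00331
  sorted[5] = 110$0033
  sorted[6] = 3110$003
  sorted[7] = 33110$00
sorted[3] = 033110$0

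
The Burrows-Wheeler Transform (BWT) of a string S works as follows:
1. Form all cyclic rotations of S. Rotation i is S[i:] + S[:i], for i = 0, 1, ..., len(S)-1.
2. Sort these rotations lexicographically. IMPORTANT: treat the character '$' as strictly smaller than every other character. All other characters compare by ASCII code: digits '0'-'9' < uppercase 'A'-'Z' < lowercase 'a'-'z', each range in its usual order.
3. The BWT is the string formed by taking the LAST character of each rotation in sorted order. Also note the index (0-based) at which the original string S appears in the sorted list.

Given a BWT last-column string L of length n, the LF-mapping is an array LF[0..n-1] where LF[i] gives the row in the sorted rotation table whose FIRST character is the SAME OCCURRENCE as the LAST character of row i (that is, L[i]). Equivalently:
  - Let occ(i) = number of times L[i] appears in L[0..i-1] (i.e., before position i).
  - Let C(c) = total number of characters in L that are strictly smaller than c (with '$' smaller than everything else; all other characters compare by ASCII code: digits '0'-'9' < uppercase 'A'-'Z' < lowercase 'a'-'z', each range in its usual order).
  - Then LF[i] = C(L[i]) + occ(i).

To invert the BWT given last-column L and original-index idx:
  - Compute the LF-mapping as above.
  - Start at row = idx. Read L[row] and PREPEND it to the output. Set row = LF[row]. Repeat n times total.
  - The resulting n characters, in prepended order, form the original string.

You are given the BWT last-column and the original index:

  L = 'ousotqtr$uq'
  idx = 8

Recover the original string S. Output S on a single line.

Answer: tsoqrtquuo$

Derivation:
LF mapping: 1 9 6 2 7 3 8 5 0 10 4
Walk LF starting at row 8, prepending L[row]:
  step 1: row=8, L[8]='$', prepend. Next row=LF[8]=0
  step 2: row=0, L[0]='o', prepend. Next row=LF[0]=1
  step 3: row=1, L[1]='u', prepend. Next row=LF[1]=9
  step 4: row=9, L[9]='u', prepend. Next row=LF[9]=10
  step 5: row=10, L[10]='q', prepend. Next row=LF[10]=4
  step 6: row=4, L[4]='t', prepend. Next row=LF[4]=7
  step 7: row=7, L[7]='r', prepend. Next row=LF[7]=5
  step 8: row=5, L[5]='q', prepend. Next row=LF[5]=3
  step 9: row=3, L[3]='o', prepend. Next row=LF[3]=2
  step 10: row=2, L[2]='s', prepend. Next row=LF[2]=6
  step 11: row=6, L[6]='t', prepend. Next row=LF[6]=8
Reversed output: tsoqrtquuo$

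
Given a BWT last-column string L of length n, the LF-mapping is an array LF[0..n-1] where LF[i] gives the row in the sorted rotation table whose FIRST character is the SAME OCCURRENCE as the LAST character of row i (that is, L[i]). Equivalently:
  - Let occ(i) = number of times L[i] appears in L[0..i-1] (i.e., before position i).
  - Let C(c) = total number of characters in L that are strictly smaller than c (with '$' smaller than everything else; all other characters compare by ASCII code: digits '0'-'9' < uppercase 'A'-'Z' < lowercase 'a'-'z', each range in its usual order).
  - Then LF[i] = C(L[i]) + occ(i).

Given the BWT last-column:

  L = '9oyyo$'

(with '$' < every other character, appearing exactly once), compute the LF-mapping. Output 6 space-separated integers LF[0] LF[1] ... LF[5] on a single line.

Char counts: '$':1, '9':1, 'o':2, 'y':2
C (first-col start): C('$')=0, C('9')=1, C('o')=2, C('y')=4
L[0]='9': occ=0, LF[0]=C('9')+0=1+0=1
L[1]='o': occ=0, LF[1]=C('o')+0=2+0=2
L[2]='y': occ=0, LF[2]=C('y')+0=4+0=4
L[3]='y': occ=1, LF[3]=C('y')+1=4+1=5
L[4]='o': occ=1, LF[4]=C('o')+1=2+1=3
L[5]='$': occ=0, LF[5]=C('$')+0=0+0=0

Answer: 1 2 4 5 3 0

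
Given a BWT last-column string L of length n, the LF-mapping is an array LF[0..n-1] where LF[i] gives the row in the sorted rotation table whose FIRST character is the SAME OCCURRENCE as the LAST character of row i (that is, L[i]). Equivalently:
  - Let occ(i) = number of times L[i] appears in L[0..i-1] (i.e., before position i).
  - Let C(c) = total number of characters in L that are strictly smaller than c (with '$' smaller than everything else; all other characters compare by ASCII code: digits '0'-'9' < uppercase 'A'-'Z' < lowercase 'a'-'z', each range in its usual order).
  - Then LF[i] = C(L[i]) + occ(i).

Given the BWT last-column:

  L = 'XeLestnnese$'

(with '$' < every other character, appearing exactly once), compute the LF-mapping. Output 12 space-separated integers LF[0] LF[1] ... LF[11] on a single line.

Answer: 2 3 1 4 9 11 7 8 5 10 6 0

Derivation:
Char counts: '$':1, 'L':1, 'X':1, 'e':4, 'n':2, 's':2, 't':1
C (first-col start): C('$')=0, C('L')=1, C('X')=2, C('e')=3, C('n')=7, C('s')=9, C('t')=11
L[0]='X': occ=0, LF[0]=C('X')+0=2+0=2
L[1]='e': occ=0, LF[1]=C('e')+0=3+0=3
L[2]='L': occ=0, LF[2]=C('L')+0=1+0=1
L[3]='e': occ=1, LF[3]=C('e')+1=3+1=4
L[4]='s': occ=0, LF[4]=C('s')+0=9+0=9
L[5]='t': occ=0, LF[5]=C('t')+0=11+0=11
L[6]='n': occ=0, LF[6]=C('n')+0=7+0=7
L[7]='n': occ=1, LF[7]=C('n')+1=7+1=8
L[8]='e': occ=2, LF[8]=C('e')+2=3+2=5
L[9]='s': occ=1, LF[9]=C('s')+1=9+1=10
L[10]='e': occ=3, LF[10]=C('e')+3=3+3=6
L[11]='$': occ=0, LF[11]=C('$')+0=0+0=0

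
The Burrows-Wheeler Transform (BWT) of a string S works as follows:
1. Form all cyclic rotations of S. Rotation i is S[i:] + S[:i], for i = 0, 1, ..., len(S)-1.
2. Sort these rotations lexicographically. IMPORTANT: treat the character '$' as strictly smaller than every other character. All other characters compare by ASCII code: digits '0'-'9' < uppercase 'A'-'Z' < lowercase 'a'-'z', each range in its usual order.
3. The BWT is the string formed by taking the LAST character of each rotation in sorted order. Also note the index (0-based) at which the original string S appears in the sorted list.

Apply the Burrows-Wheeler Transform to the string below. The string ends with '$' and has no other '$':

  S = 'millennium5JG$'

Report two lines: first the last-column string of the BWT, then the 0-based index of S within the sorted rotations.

All 14 rotations (rotation i = S[i:]+S[:i]):
  rot[0] = millennium5JG$
  rot[1] = illennium5JG$m
  rot[2] = llennium5JG$mi
  rot[3] = lennium5JG$mil
  rot[4] = ennium5JG$mill
  rot[5] = nnium5JG$mille
  rot[6] = nium5JG$millen
  rot[7] = ium5JG$millenn
  rot[8] = um5JG$millenni
  rot[9] = m5JG$millenniu
  rot[10] = 5JG$millennium
  rot[11] = JG$millennium5
  rot[12] = G$millennium5J
  rot[13] = $millennium5JG
Sorted (with $ < everything):
  sorted[0] = $millennium5JG  (last char: 'G')
  sorted[1] = 5JG$millennium  (last char: 'm')
  sorted[2] = G$millennium5J  (last char: 'J')
  sorted[3] = JG$millennium5  (last char: '5')
  sorted[4] = ennium5JG$mill  (last char: 'l')
  sorted[5] = illennium5JG$m  (last char: 'm')
  sorted[6] = ium5JG$millenn  (last char: 'n')
  sorted[7] = lennium5JG$mil  (last char: 'l')
  sorted[8] = llennium5JG$mi  (last char: 'i')
  sorted[9] = m5JG$millenniu  (last char: 'u')
  sorted[10] = millennium5JG$  (last char: '$')
  sorted[11] = nium5JG$millen  (last char: 'n')
  sorted[12] = nnium5JG$mille  (last char: 'e')
  sorted[13] = um5JG$millenni  (last char: 'i')
Last column: GmJ5lmnliu$nei
Original string S is at sorted index 10

Answer: GmJ5lmnliu$nei
10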